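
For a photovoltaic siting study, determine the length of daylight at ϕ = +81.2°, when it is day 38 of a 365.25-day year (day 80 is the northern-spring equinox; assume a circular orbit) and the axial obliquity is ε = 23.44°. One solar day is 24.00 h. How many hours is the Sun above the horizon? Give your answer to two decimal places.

Solar longitude: L_s = 360° × (38 − 80)/365.25 = -41.396°, i.e. -41.396° + 360° = 318.604°.
sin δ = sin 23.44° × sin 318.604° = -0.26304, so δ = -15.251°.
cos h₀ = −tan ϕ · tan δ = 1.7612 ≥ 1, so the Sun never rises (polar night) and h₀ = 0.
Daylight = 2h₀/(2π) × 24.00 h = (0.0000/π) × 24.00 = 0.00 h.

0.00 h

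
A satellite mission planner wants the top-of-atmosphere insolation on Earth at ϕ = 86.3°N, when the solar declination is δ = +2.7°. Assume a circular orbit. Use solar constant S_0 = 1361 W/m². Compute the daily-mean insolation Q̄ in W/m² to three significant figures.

Q̄ ≈ 67.7 W/m²

cos h₀ = −tan(+86.3°) tan(+2.700°) = -0.7293, h₀ = 2.3880 rad.
Bracket: h₀ sin ϕ sin δ + cos ϕ cos δ sin h₀ = 2.3880×0.99792×0.04711 + 0.06453×0.99889×0.68424 = 0.112265 + 0.044105 = 0.156370.
Q̄ = (S_0/π) × [bracket] = (1361/π) × 0.156370 = 67.74 W/m².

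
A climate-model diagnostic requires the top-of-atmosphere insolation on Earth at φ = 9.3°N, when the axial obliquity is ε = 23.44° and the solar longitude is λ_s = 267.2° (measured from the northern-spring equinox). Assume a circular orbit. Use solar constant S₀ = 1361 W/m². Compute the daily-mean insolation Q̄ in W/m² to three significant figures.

Q̄ ≈ 350 W/m²

Solar declination: sin δ = sin ε · sin λ_s = sin 23.44° × sin 267.2° = -0.39731, so δ = -23.410°.
cos H₀ = −tan(+9.3°) tan(-23.410°) = 0.0709, H₀ = 1.4998 rad.
Bracket: H₀ sin φ sin δ + cos φ cos δ sin H₀ = 1.4998×0.16160×-0.39731 + 0.98686×0.91768×0.99748 = -0.096295 + 0.903340 = 0.807045.
Q̄ = (S₀/π) × [bracket] = (1361/π) × 0.807045 = 349.6 W/m².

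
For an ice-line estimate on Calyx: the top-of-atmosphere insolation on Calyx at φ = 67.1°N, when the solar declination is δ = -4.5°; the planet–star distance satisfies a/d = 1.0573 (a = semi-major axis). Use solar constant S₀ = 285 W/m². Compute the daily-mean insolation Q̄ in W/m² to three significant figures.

Q̄ ≈ 28.5 W/m²

cos H₀ = −tan(+67.1°) tan(-4.500°) = 0.1863, H₀ = 1.3834 rad.
Bracket: H₀ sin φ sin δ + cos φ cos δ sin H₀ = 1.3834×0.92119×-0.07846 + 0.38912×0.99692×0.98249 = -0.099987 + 0.381129 = 0.281142.
Inverse-square distance factor (a/d)² = 1.0573² = 1.117883.
Q̄ = (S₀/π) × 1.117883 × [bracket] = (285/π) × 1.117883 × 0.281142 = 28.51 W/m².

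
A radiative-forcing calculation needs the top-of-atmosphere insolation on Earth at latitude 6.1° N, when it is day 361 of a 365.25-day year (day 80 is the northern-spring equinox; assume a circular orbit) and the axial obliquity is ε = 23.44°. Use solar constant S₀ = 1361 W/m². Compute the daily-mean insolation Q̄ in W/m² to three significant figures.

Q̄ ≈ 368 W/m²

Solar longitude: λ_s = 360° × (361 − 80)/365.25 = 276.961°.
sin δ = sin 23.44° × sin 276.961° = -0.39486, so δ = -23.257°.
cos H₀ = −tan(+6.1°) tan(-23.257°) = 0.0459, H₀ = 1.5249 rad.
Bracket: H₀ sin φ sin δ + cos φ cos δ sin H₀ = 1.5249×0.10626×-0.39486 + 0.99434×0.91874×0.99894 = -0.063981 + 0.912572 = 0.848591.
Q̄ = (S₀/π) × [bracket] = (1361/π) × 0.848591 = 367.6 W/m².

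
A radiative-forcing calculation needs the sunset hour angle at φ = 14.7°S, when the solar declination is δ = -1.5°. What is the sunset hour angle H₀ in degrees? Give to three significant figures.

cos H₀ = −tan φ · tan δ = −tan(-14.7°) × tan(-1.500°) = -0.0069, so H₀ = 1.5777 rad = 90.39°.

H₀ = 90.4°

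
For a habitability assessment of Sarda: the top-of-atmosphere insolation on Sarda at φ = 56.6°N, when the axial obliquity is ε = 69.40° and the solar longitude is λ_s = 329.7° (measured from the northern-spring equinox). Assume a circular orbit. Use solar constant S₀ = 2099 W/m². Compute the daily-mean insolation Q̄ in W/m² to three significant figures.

Solar declination: sin δ = sin ε · sin λ_s = sin 69.40° × sin 329.7° = -0.47227, so δ = -28.182°.
cos H₀ = −tan(+56.6°) tan(-28.182°) = 0.8126, H₀ = 0.6223 rad.
Bracket: H₀ sin φ sin δ + cos φ cos δ sin H₀ = 0.6223×0.83485×-0.47227 + 0.55048×0.88146×0.58288 = -0.245357 + 0.282829 = 0.037472.
Q̄ = (S₀/π) × [bracket] = (2099/π) × 0.037472 = 25.04 W/m².

Q̄ ≈ 25.0 W/m²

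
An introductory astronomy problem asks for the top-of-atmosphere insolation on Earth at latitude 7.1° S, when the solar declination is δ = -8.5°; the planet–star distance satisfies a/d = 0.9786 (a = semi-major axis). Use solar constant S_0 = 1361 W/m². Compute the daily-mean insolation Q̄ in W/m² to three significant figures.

cos h₀ = −tan(-7.1°) tan(-8.500°) = -0.0186, h₀ = 1.5894 rad.
Bracket: h₀ sin ϕ sin δ + cos ϕ cos δ sin h₀ = 1.5894×-0.12360×-0.14781 + 0.99233×0.98902×0.99983 = 0.029037 + 0.981267 = 1.010304.
Inverse-square distance factor (a/d)² = 0.9786² = 0.957658.
Q̄ = (S_0/π) × 0.957658 × [bracket] = (1361/π) × 0.957658 × 1.010304 = 419.2 W/m².

Q̄ ≈ 419 W/m²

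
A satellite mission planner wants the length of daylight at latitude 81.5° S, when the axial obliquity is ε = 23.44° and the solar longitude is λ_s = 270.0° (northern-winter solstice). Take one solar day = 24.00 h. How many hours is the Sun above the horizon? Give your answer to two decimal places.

Solar declination: sin δ = sin ε · sin λ_s = sin 23.44° × sin 270.0° = -0.39779, so δ = -23.440°.
Sunrise equation: cos H₀ = −tan φ · tan δ = -2.9011 ≤ −1, so the Sun never sets (polar day) and H₀ = π.
Daylight = 2H₀/(2π) × 24.00 h = (3.1416/π) × 24.00 = 24.00 h.

24.00 h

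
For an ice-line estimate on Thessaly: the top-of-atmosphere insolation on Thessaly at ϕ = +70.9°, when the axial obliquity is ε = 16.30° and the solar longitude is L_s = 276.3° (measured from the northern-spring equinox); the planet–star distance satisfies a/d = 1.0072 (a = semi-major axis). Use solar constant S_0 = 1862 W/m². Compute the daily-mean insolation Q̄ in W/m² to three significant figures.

Q̄ ≈ 11.6 W/m²

Solar declination: sin δ = sin ε · sin L_s = sin 16.30° × sin 276.3° = -0.27897, so δ = -16.199°.
cos h₀ = −tan(+70.9°) tan(-16.199°) = 0.8389, h₀ = 0.5755 rad.
Bracket: h₀ sin ϕ sin δ + cos ϕ cos δ sin h₀ = 0.5755×0.94495×-0.27897 + 0.32722×0.96030×0.54424 = -0.151709 + 0.171016 = 0.019307.
Inverse-square distance factor (a/d)² = 1.0072² = 1.014452.
Q̄ = (S_0/π) × 1.014452 × [bracket] = (1862/π) × 1.014452 × 0.019307 = 11.61 W/m².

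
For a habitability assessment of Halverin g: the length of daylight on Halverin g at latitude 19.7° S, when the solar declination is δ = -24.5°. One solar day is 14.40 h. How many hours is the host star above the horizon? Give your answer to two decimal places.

cos H₀ = −tan φ · tan δ = −tan(-19.7°) × tan(-24.500°) = -0.1632, so H₀ = 1.7347 rad = 99.39°.
Daylight = 2H₀/(2π) × 14.40 h = (1.7347/π) × 14.40 = 7.95 h.

7.95 h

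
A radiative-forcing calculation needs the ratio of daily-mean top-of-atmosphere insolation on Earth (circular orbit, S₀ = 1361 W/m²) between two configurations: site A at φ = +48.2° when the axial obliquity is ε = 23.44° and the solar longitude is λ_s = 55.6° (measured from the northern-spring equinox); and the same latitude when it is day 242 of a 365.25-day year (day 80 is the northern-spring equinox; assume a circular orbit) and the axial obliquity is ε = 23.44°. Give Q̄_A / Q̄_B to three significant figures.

Q̄_A / Q̄_B ≈ 1.28

— Configuration A (φ=+48.2°):
Solar declination: sin δ = sin ε · sin λ_s = sin 23.44° × sin 55.6° = 0.32822, so δ = +19.161°.
cos H₀ = −tan(+48.2°) tan(+19.161°) = -0.3886, H₀ = 1.9699 rad.
Bracket: H₀ sin φ sin δ + cos φ cos δ sin H₀ = 1.9699×0.74548×0.32822 + 0.66653×0.94460×0.92140 = 0.481998 + 0.580117 = 1.062115.
Q̄ = (S₀/π) × [bracket] = (1361/π) × 1.062115 = 460.13 W/m².
— Configuration B (φ=+48.2°):
Solar longitude: λ_s = 360° × (242 − 80)/365.25 = 159.671°.
sin δ = sin 23.44° × sin 159.671° = 0.13819, so δ = +7.943°.
cos H₀ = −tan(+48.2°) tan(+7.943°) = -0.1561, H₀ = 1.7275 rad.
Bracket: H₀ sin φ sin δ + cos φ cos δ sin H₀ = 1.7275×0.74548×0.13819 + 0.66653×0.99041×0.98775 = 0.177963 + 0.652051 = 0.830014.
Q̄ = (S₀/π) × [bracket] = (1361/π) × 0.830014 = 359.58 W/m².
Ratio Q̄_A / Q̄_B = 460.13 / 359.58 = 1.280.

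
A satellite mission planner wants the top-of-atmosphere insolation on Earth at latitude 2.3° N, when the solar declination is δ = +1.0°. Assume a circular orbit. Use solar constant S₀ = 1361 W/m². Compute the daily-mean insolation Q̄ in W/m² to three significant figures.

cos H₀ = −tan(+2.3°) tan(+1.000°) = -0.0007, H₀ = 1.5715 rad.
Bracket: H₀ sin φ sin δ + cos φ cos δ sin H₀ = 1.5715×0.04013×0.01745 + 0.99919×0.99985×1.00000 = 0.001100 + 0.999040 = 1.000140.
Q̄ = (S₀/π) × [bracket] = (1361/π) × 1.000140 = 433.3 W/m².

Q̄ ≈ 433 W/m²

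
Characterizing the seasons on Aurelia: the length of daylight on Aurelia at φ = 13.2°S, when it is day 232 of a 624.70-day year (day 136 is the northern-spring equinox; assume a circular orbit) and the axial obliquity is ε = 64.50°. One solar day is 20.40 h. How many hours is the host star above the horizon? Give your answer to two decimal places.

8.49 h

Solar longitude: λ_s = 360° × (232 − 136)/624.70 = 55.323°.
sin δ = sin 64.50° × sin 55.323° = 0.74226, so δ = +47.924°.
cos H₀ = −tan φ · tan δ = −tan(-13.2°) × tan(+47.924°) = 0.2598, so H₀ = 1.3080 rad = 74.94°.
Daylight = 2H₀/(2π) × 20.40 h = (1.3080/π) × 20.40 = 8.49 h.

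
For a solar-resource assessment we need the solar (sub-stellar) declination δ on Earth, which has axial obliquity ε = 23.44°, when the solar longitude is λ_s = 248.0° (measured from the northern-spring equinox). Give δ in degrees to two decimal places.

sin δ = sin ε · sin λ_s = sin 23.44° × sin 248.0° = -0.368823.
δ = arcsin(-0.368823) = -21.64°.

δ = -21.64°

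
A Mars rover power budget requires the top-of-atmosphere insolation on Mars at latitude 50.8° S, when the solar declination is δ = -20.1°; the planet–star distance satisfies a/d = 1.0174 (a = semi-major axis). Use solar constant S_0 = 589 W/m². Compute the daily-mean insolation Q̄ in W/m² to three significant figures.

cos h₀ = −tan(-50.8°) tan(-20.100°) = -0.4487, h₀ = 2.0361 rad.
Bracket: h₀ sin ϕ sin δ + cos ϕ cos δ sin h₀ = 2.0361×-0.77494×-0.34366 + 0.63203×0.93909×0.89368 = 0.542246 + 0.530429 = 1.072675.
Inverse-square distance factor (a/d)² = 1.0174² = 1.035103.
Q̄ = (S_0/π) × 1.035103 × [bracket] = (589/π) × 1.035103 × 1.072675 = 208.2 W/m².

Q̄ ≈ 208 W/m²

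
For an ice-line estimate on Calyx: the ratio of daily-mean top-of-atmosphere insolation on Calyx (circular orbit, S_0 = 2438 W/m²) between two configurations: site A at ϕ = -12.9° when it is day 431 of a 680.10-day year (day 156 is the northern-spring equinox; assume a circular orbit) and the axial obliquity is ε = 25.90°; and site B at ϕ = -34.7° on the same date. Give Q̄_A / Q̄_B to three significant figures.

Q̄_A / Q̄_B ≈ 1.46

— Configuration A (ϕ=-12.9°):
Solar longitude: L_s = 360° × (431 − 156)/680.10 = 145.567°.
sin δ = sin 25.90° × sin 145.567° = 0.24699, so δ = +14.299°.
cos h₀ = −tan(-12.9°) tan(+14.299°) = 0.0584, h₀ = 1.5124 rad.
Bracket: h₀ sin ϕ sin δ + cos ϕ cos δ sin h₀ = 1.5124×-0.22325×0.24699 + 0.97476×0.96902×0.99829 = -0.083395 + 0.942947 = 0.859552.
Q̄ = (S_0/π) × [bracket] = (2438/π) × 0.859552 = 667.05 W/m².
— Configuration B (ϕ=-34.7°):
cos h₀ = −tan(-34.7°) tan(+14.299°) = 0.1765, h₀ = 1.3934 rad.
Bracket: h₀ sin ϕ sin δ + cos ϕ cos δ sin h₀ = 1.3934×-0.56928×0.24699 + 0.82214×0.96902×0.98430 = -0.195921 + 0.784162 = 0.588241.
Q̄ = (S_0/π) × [bracket] = (2438/π) × 0.588241 = 456.50 W/m².
Ratio Q̄_A / Q̄_B = 667.05 / 456.50 = 1.461.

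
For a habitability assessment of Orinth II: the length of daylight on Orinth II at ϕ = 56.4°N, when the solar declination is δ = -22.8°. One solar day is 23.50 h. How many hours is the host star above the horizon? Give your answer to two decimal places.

6.63 h

cos h₀ = −tan ϕ · tan δ = −tan(+56.4°) × tan(-22.800°) = 0.6327, so h₀ = 0.8858 rad = 50.75°.
Daylight = 2h₀/(2π) × 23.50 h = (0.8858/π) × 23.50 = 6.63 h.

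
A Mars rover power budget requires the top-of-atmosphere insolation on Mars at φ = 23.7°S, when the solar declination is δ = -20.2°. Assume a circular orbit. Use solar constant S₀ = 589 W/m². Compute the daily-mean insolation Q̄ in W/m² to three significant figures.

Q̄ ≈ 204 W/m²

cos H₀ = −tan(-23.7°) tan(-20.200°) = -0.1615, H₀ = 1.7330 rad.
Bracket: H₀ sin φ sin δ + cos φ cos δ sin H₀ = 1.7330×-0.40195×-0.34530 + 0.91566×0.93849×0.98687 = 0.240529 + 0.848055 = 1.088584.
Q̄ = (S₀/π) × [bracket] = (589/π) × 1.088584 = 204.1 W/m².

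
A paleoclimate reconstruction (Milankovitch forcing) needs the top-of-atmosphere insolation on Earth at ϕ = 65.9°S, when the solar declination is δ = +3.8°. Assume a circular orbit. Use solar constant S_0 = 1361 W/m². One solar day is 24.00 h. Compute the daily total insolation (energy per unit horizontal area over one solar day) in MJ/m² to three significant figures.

cos h₀ = −tan(-65.9°) tan(+3.800°) = 0.1485, h₀ = 1.4218 rad.
Bracket: h₀ sin ϕ sin δ + cos ϕ cos δ sin h₀ = 1.4218×-0.91283×0.06627 + 0.40833×0.99780×0.98891 = -0.086009 + 0.402913 = 0.316904.
Q̄ = (S_0/π) × [bracket] = (1361/π) × 0.316904 = 137.29 W/m².
Daily total = Q̄ × 24.00 h × 3600 s/h = 137.29 × 24.00 × 3600 / 10⁶ = 11.86 MJ/m².

11.9 MJ/m²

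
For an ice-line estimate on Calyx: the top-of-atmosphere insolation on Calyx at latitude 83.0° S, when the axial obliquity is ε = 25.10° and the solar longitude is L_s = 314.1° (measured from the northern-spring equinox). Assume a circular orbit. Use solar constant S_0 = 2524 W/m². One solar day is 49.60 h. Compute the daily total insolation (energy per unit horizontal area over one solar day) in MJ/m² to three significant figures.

136 MJ/m²

Solar declination: sin δ = sin ε · sin L_s = sin 25.10° × sin 314.1° = -0.30463, so δ = -17.736°.
cos h₀ = −tan(-83.0°) tan(-17.736°) = -2.6048 ≤ −1 ⇒ polar day, h₀ = π.
Bracket: h₀ sin ϕ sin δ + cos ϕ cos δ sin h₀ = 3.1416×-0.99255×-0.30463 + 0.12187×0.95247×0.00000 = 0.949896 + 0.000000 = 0.949896.
Q̄ = (S_0/π) × [bracket] = (2524/π) × 0.949896 = 763.16 W/m².
Daily total = Q̄ × 49.60 h × 3600 s/h = 763.16 × 49.60 × 3600 / 10⁶ = 136.3 MJ/m².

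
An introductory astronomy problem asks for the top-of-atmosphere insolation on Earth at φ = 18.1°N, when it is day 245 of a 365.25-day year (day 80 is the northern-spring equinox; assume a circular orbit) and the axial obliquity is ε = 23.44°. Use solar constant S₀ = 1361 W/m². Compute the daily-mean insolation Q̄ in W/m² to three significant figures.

Solar longitude: λ_s = 360° × (245 − 80)/365.25 = 162.628°.
sin δ = sin 23.44° × sin 162.628° = 0.11877, so δ = +6.821°.
cos H₀ = −tan(+18.1°) tan(+6.821°) = -0.0391, H₀ = 1.6099 rad.
Bracket: H₀ sin φ sin δ + cos φ cos δ sin H₀ = 1.6099×0.31068×0.11877 + 0.95052×0.99292×0.99924 = 0.059404 + 0.943073 = 1.002477.
Q̄ = (S₀/π) × [bracket] = (1361/π) × 1.002477 = 434.3 W/m².

Q̄ ≈ 434 W/m²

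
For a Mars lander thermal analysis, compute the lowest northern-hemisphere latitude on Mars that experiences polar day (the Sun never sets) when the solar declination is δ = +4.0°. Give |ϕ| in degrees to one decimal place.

|ϕ| = 86.0°

Polar day requires cos h₀ = −tan ϕ tan δ ≤ −1, i.e. tan ϕ tan δ ≥ 1.
The boundary is |tan ϕ| · |tan δ| = 1, so |ϕ| = 90° − |δ| = 90° − 4.0° = 86.0° in the northern hemisphere.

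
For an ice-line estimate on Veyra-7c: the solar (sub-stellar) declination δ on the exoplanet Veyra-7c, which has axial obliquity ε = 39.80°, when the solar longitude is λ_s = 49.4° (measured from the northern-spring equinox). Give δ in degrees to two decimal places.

δ = +29.08°

sin δ = sin ε · sin λ_s = sin 39.80° × sin 49.4° = 0.486017.
δ = arcsin(0.486017) = +29.08°.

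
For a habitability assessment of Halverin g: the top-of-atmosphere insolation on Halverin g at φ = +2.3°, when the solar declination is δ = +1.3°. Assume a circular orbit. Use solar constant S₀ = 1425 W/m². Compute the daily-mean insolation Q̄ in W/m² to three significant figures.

cos H₀ = −tan(+2.3°) tan(+1.300°) = -0.0009, H₀ = 1.5717 rad.
Bracket: H₀ sin φ sin δ + cos φ cos δ sin H₀ = 1.5717×0.04013×0.02269 + 0.99919×0.99974×1.00000 = 0.001431 + 0.998930 = 1.000361.
Q̄ = (S₀/π) × [bracket] = (1425/π) × 1.000361 = 453.8 W/m².

Q̄ ≈ 454 W/m²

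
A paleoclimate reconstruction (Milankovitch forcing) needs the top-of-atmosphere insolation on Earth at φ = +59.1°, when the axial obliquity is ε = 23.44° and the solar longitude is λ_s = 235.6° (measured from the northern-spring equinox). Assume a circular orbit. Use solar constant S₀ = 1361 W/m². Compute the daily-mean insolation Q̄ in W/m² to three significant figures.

Solar declination: sin δ = sin ε · sin λ_s = sin 23.44° × sin 235.6° = -0.32822, so δ = -19.161°.
cos H₀ = −tan(+59.1°) tan(-19.161°) = 0.5806, H₀ = 0.9514 rad.
Bracket: H₀ sin φ sin δ + cos φ cos δ sin H₀ = 0.9514×0.85806×-0.32822 + 0.51354×0.94460×0.81420 = -0.267945 + 0.394960 = 0.127015.
Q̄ = (S₀/π) × [bracket] = (1361/π) × 0.127015 = 55.03 W/m².

Q̄ ≈ 55.0 W/m²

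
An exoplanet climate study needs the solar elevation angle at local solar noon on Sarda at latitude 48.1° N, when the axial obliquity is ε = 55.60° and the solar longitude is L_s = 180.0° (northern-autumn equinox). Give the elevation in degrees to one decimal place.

Solar declination: sin δ = sin ε · sin L_s = sin 55.60° × sin 180.0° = 0.00000, so δ = +0.000°.
At local noon the hour angle is zero, so the zenith angle equals |ϕ − δ| = |+48.1° − (+0.000°)| = 48.100°.
Elevation = 90° − 48.100° = 41.9°.

41.9°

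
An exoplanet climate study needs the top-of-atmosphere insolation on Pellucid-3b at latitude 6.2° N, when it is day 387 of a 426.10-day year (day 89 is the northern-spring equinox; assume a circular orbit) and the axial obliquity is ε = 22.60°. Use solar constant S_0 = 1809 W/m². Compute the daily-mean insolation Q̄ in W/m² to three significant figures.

Q̄ ≈ 498 W/m²

Solar longitude: L_s = 360° × (387 − 89)/426.10 = 251.772°.
sin δ = sin 22.60° × sin 251.772° = -0.36501, so δ = -21.408°.
cos h₀ = −tan(+6.2°) tan(-21.408°) = 0.0426, h₀ = 1.5282 rad.
Bracket: h₀ sin ϕ sin δ + cos ϕ cos δ sin h₀ = 1.5282×0.10800×-0.36501 + 0.99415×0.93100×0.99909 = -0.060243 + 0.924711 = 0.864468.
Q̄ = (S_0/π) × [bracket] = (1809/π) × 0.864468 = 497.8 W/m².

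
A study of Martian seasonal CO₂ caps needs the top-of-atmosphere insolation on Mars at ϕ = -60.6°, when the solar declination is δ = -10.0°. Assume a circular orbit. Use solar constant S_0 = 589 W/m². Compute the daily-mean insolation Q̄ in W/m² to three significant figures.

Q̄ ≈ 140 W/m²

cos h₀ = −tan(-60.6°) tan(-10.000°) = -0.3129, h₀ = 1.8891 rad.
Bracket: h₀ sin ϕ sin δ + cos ϕ cos δ sin h₀ = 1.8891×-0.87121×-0.17365 + 0.49090×0.98481×0.94978 = 0.285794 + 0.459165 = 0.744959.
Q̄ = (S_0/π) × [bracket] = (589/π) × 0.744959 = 139.7 W/m².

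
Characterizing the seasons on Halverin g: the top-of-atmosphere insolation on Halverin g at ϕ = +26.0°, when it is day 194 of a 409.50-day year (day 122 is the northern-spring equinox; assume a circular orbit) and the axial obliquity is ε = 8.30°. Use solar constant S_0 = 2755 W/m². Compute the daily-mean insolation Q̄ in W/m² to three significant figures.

Q̄ ≈ 861 W/m²

Solar longitude: L_s = 360° × (194 − 122)/409.50 = 63.297°.
sin δ = sin 8.30° × sin 63.297° = 0.12896, so δ = +7.409°.
cos h₀ = −tan(+26.0°) tan(+7.409°) = -0.0634, h₀ = 1.6343 rad.
Bracket: h₀ sin ϕ sin δ + cos ϕ cos δ sin h₀ = 1.6343×0.43837×0.12896 + 0.89879×0.99165×0.99799 = 0.092391 + 0.889494 = 0.981885.
Q̄ = (S_0/π) × [bracket] = (2755/π) × 0.981885 = 861.1 W/m².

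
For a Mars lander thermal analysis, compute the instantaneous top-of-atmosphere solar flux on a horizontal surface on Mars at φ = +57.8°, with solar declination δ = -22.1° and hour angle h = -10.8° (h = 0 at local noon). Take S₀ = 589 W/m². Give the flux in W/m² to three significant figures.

98.1 W/m²

cos θ_z = sin φ sin δ + cos φ cos δ cos h = -0.318358 + 0.484980 = 0.166622.
Flux = S₀ · cos θ_z = 589 × 0.166622 = 98.14 W/m².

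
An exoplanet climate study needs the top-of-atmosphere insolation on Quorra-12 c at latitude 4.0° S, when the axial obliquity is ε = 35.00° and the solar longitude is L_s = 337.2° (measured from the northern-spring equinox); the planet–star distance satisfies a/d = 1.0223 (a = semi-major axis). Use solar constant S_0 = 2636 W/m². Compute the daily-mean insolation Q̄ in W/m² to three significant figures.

Solar declination: sin δ = sin ε · sin L_s = sin 35.00° × sin 337.2° = -0.22227, so δ = -12.842°.
cos h₀ = −tan(-4.0°) tan(-12.842°) = -0.0159, h₀ = 1.5867 rad.
Bracket: h₀ sin ϕ sin δ + cos ϕ cos δ sin h₀ = 1.5867×-0.06976×-0.22227 + 0.99756×0.97499×0.99987 = 0.024603 + 0.972485 = 0.997088.
Inverse-square distance factor (a/d)² = 1.0223² = 1.045097.
Q̄ = (S_0/π) × 1.045097 × [bracket] = (2636/π) × 1.045097 × 0.997088 = 874.4 W/m².

Q̄ ≈ 874 W/m²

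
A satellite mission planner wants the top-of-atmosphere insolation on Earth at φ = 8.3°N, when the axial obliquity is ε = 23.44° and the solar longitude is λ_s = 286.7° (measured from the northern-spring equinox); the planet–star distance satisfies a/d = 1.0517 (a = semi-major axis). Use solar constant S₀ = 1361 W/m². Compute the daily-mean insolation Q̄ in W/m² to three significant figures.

Q̄ ≈ 398 W/m²

Solar declination: sin δ = sin ε · sin λ_s = sin 23.44° × sin 286.7° = -0.38101, so δ = -22.396°.
cos H₀ = −tan(+8.3°) tan(-22.396°) = 0.0601, H₀ = 1.5106 rad.
Bracket: H₀ sin φ sin δ + cos φ cos δ sin H₀ = 1.5106×0.14436×-0.38101 + 0.98953×0.92457×0.99819 = -0.083087 + 0.913234 = 0.830147.
Inverse-square distance factor (a/d)² = 1.0517² = 1.106073.
Q̄ = (S₀/π) × 1.106073 × [bracket] = (1361/π) × 1.106073 × 0.830147 = 397.8 W/m².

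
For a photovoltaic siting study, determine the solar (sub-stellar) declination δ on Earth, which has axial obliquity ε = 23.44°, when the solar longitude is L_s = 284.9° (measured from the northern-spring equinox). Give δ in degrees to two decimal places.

sin δ = sin ε · sin L_s = sin 23.44° × sin 284.9° = -0.384413.
δ = arcsin(-0.384413) = -22.61°.

δ = -22.61°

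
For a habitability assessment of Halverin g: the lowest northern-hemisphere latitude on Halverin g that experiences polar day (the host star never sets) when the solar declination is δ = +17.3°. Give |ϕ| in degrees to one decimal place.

|ϕ| = 72.7°

Polar day requires cos h₀ = −tan ϕ tan δ ≤ −1, i.e. tan ϕ tan δ ≥ 1.
The boundary is |tan ϕ| · |tan δ| = 1, so |ϕ| = 90° − |δ| = 90° − 17.3° = 72.7° in the northern hemisphere.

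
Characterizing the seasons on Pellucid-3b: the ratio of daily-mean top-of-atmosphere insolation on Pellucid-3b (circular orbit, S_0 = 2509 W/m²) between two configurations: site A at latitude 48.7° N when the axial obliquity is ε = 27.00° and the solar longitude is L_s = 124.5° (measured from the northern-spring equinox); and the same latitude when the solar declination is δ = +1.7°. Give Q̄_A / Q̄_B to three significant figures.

Q̄_A / Q̄_B ≈ 1.61

— Configuration A (ϕ=+48.7°):
Solar declination: sin δ = sin ε · sin L_s = sin 27.00° × sin 124.5° = 0.37415, so δ = +21.972°.
cos h₀ = −tan(+48.7°) tan(+21.972°) = -0.4592, h₀ = 2.0479 rad.
Bracket: h₀ sin ϕ sin δ + cos ϕ cos δ sin h₀ = 2.0479×0.75126×0.37415 + 0.66000×0.92737×0.88831 = 0.575632 + 0.543703 = 1.119335.
Q̄ = (S_0/π) × [bracket] = (2509/π) × 1.119335 = 893.95 W/m².
— Configuration B (ϕ=+48.7°):
cos h₀ = −tan(+48.7°) tan(+1.700°) = -0.0338, h₀ = 1.6046 rad.
Bracket: h₀ sin ϕ sin δ + cos ϕ cos δ sin h₀ = 1.6046×0.75126×0.02967 + 0.66000×0.99956×0.99943 = 0.035766 + 0.659334 = 0.695100.
Q̄ = (S_0/π) × [bracket] = (2509/π) × 0.695100 = 555.13 W/m².
Ratio Q̄_A / Q̄_B = 893.95 / 555.13 = 1.610.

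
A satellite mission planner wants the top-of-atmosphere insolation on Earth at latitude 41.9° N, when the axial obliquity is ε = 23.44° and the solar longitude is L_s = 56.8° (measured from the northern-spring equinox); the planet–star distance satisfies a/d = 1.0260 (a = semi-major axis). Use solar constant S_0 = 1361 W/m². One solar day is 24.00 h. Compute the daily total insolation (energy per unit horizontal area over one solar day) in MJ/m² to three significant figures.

42.8 MJ/m²

Solar declination: sin δ = sin ε · sin L_s = sin 23.44° × sin 56.8° = 0.33286, so δ = +19.442°.
cos h₀ = −tan(+41.9°) tan(+19.442°) = -0.3167, h₀ = 1.8931 rad.
Bracket: h₀ sin ϕ sin δ + cos ϕ cos δ sin h₀ = 1.8931×0.66783×0.33286 + 0.74431×0.94298×0.94852 = 0.420825 + 0.665737 = 1.086562.
Inverse-square distance factor (a/d)² = 1.0260² = 1.052676.
Q̄ = (S_0/π) × 1.052676 × [bracket] = (1361/π) × 1.052676 × 1.086562 = 495.52 W/m².
Daily total = Q̄ × 24.00 h × 3600 s/h = 495.52 × 24.00 × 3600 / 10⁶ = 42.81 MJ/m².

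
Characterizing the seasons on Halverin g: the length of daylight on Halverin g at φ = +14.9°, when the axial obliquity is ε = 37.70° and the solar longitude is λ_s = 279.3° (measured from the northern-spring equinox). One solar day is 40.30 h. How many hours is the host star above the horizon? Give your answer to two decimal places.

Solar declination: sin δ = sin ε · sin λ_s = sin 37.70° × sin 279.3° = -0.60349, so δ = -37.120°.
cos H₀ = −tan φ · tan δ = −tan(+14.9°) × tan(-37.120°) = 0.2014, so H₀ = 1.3680 rad = 78.38°.
Daylight = 2H₀/(2π) × 40.30 h = (1.3680/π) × 40.30 = 17.55 h.

17.55 h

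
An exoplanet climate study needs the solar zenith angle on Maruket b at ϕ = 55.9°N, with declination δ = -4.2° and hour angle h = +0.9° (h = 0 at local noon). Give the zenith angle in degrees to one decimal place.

θ_z = 60.1°

cos θ_z = sin ϕ sin δ + cos ϕ cos δ cos h = -0.060646 + 0.559064 = 0.498418.
θ_z = arccos(0.498418) = 60.1°.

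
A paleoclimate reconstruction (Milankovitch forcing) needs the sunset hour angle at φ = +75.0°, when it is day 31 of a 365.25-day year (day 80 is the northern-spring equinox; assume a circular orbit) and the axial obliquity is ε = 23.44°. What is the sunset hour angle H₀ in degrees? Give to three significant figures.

Solar longitude: λ_s = 360° × (31 − 80)/365.25 = -48.296°, i.e. -48.296° + 360° = 311.704°.
sin δ = sin 23.44° × sin 311.704° = -0.29698, so δ = -17.277°.
cos H₀ = −tan φ · tan δ = 1.1607 ≥ 1, so the Sun never rises (polar night) and H₀ = 0.

H₀ = 0.00°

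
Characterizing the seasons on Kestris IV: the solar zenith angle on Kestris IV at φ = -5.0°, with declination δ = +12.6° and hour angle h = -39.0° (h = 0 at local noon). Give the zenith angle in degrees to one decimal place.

cos θ_z = sin φ sin δ + cos φ cos δ cos h = -0.019012 + 0.755544 = 0.736532.
θ_z = arccos(0.736532) = 42.6°.

θ_z = 42.6°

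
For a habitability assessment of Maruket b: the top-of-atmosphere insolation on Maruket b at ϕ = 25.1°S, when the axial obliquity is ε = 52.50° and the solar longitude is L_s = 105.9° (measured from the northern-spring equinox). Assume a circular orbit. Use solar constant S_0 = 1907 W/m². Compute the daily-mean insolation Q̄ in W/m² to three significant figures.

Solar declination: sin δ = sin ε · sin L_s = sin 52.50° × sin 105.9° = 0.76300, so δ = +49.729°.
cos h₀ = −tan(-25.1°) tan(+49.729°) = 0.5529, h₀ = 0.9849 rad.
Bracket: h₀ sin ϕ sin δ + cos ϕ cos δ sin h₀ = 0.9849×-0.42420×0.76300 + 0.90557×0.64640×0.83322 = -0.318777 + 0.487734 = 0.168957.
Q̄ = (S_0/π) × [bracket] = (1907/π) × 0.168957 = 102.6 W/m².

Q̄ ≈ 103 W/m²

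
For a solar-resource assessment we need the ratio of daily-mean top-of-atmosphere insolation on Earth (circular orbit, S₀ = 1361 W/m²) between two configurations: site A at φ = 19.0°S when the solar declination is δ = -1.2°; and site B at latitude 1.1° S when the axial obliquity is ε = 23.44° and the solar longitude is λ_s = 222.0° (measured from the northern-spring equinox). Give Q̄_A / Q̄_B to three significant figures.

— Configuration A (φ=-19.0°):
cos H₀ = −tan(-19.0°) tan(-1.200°) = -0.0072, H₀ = 1.5780 rad.
Bracket: H₀ sin φ sin δ + cos φ cos δ sin H₀ = 1.5780×-0.32557×-0.02094 + 0.94552×0.99978×0.99997 = 0.010758 + 0.945284 = 0.956042.
Q̄ = (S₀/π) × [bracket] = (1361/π) × 0.956042 = 414.18 W/m².
— Configuration B (φ=-1.1°):
Solar declination: sin δ = sin ε · sin λ_s = sin 23.44° × sin 222.0° = -0.26617, so δ = -15.437°.
cos H₀ = −tan(-1.1°) tan(-15.437°) = -0.0053, H₀ = 1.5761 rad.
Bracket: H₀ sin φ sin δ + cos φ cos δ sin H₀ = 1.5761×-0.01920×-0.26617 + 0.99982×0.96393×0.99999 = 0.008055 + 0.963747 = 0.971802.
Q̄ = (S₀/π) × [bracket] = (1361/π) × 0.971802 = 421.00 W/m².
Ratio Q̄_A / Q̄_B = 414.18 / 421.00 = 0.9838.

Q̄_A / Q̄_B ≈ 0.984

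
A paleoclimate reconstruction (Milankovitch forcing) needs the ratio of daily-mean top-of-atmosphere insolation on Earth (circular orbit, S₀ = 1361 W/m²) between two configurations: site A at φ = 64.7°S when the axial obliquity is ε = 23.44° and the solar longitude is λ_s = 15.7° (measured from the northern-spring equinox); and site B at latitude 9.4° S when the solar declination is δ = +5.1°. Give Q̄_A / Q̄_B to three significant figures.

— Configuration A (φ=-64.7°):
Solar declination: sin δ = sin ε · sin λ_s = sin 23.44° × sin 15.7° = 0.10764, so δ = +6.179°.
cos H₀ = −tan(-64.7°) tan(+6.179°) = 0.2290, H₀ = 1.3397 rad.
Bracket: H₀ sin φ sin δ + cos φ cos δ sin H₀ = 1.3397×-0.90408×0.10764 + 0.42736×0.99419×0.97341 = -0.130373 + 0.413580 = 0.283207.
Q̄ = (S₀/π) × [bracket] = (1361/π) × 0.283207 = 122.69 W/m².
— Configuration B (φ=-9.4°):
cos H₀ = −tan(-9.4°) tan(+5.100°) = 0.0148, H₀ = 1.5560 rad.
Bracket: H₀ sin φ sin δ + cos φ cos δ sin H₀ = 1.5560×-0.16333×0.08889 + 0.98657×0.99604×0.99989 = -0.022591 + 0.982555 = 0.959964.
Q̄ = (S₀/π) × [bracket] = (1361/π) × 0.959964 = 415.88 W/m².
Ratio Q̄_A / Q̄_B = 122.69 / 415.88 = 0.2950.

Q̄_A / Q̄_B ≈ 0.295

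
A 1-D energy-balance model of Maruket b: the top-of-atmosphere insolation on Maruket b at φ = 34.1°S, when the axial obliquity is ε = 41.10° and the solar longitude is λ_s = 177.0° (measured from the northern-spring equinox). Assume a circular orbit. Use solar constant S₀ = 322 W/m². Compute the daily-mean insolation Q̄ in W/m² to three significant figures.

Solar declination: sin δ = sin ε · sin λ_s = sin 41.10° × sin 177.0° = 0.03440, so δ = +1.972°.
cos H₀ = −tan(-34.1°) tan(+1.972°) = 0.0233, H₀ = 1.5475 rad.
Bracket: H₀ sin φ sin δ + cos φ cos δ sin H₀ = 1.5475×-0.56064×0.03440 + 0.82806×0.99941×0.99973 = -0.029845 + 0.827348 = 0.797503.
Q̄ = (S₀/π) × [bracket] = (322/π) × 0.797503 = 81.74 W/m².

Q̄ ≈ 81.7 W/m²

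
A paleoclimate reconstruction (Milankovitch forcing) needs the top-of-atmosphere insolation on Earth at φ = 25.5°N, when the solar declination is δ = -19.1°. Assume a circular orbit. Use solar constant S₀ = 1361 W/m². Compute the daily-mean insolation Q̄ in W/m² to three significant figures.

Q̄ ≈ 279 W/m²

cos H₀ = −tan(+25.5°) tan(-19.100°) = 0.1652, H₀ = 1.4049 rad.
Bracket: H₀ sin φ sin δ + cos φ cos δ sin H₀ = 1.4049×0.43051×-0.32722 + 0.90259×0.94495×0.98627 = -0.197910 + 0.841192 = 0.643282.
Q̄ = (S₀/π) × [bracket] = (1361/π) × 0.643282 = 278.7 W/m².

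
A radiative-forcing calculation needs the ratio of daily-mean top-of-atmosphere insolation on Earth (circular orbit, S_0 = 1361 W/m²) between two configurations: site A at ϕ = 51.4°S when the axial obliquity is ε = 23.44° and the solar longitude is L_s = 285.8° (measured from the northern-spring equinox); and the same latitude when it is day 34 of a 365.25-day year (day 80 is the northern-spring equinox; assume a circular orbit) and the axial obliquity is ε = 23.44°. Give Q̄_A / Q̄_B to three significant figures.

— Configuration A (ϕ=-51.4°):
Solar declination: sin δ = sin ε · sin L_s = sin 23.44° × sin 285.8° = -0.38276, so δ = -22.505°.
cos h₀ = −tan(-51.4°) tan(-22.505°) = -0.5190, h₀ = 2.1165 rad.
Bracket: h₀ sin ϕ sin δ + cos ϕ cos δ sin h₀ = 2.1165×-0.78152×-0.38276 + 0.62388×0.92385×0.85478 = 0.633118 + 0.492671 = 1.125789.
Q̄ = (S_0/π) × [bracket] = (1361/π) × 1.125789 = 487.71 W/m².
— Configuration B (ϕ=-51.4°):
Solar longitude: L_s = 360° × (34 − 80)/365.25 = -45.339°, i.e. -45.339° + 360° = 314.661°.
sin δ = sin 23.44° × sin 314.661° = -0.28294, so δ = -16.436°.
cos h₀ = −tan(-51.4°) tan(-16.436°) = -0.3695, h₀ = 1.9493 rad.
Bracket: h₀ sin ϕ sin δ + cos ϕ cos δ sin h₀ = 1.9493×-0.78152×-0.28294 + 0.62388×0.95914×0.92922 = 0.431036 + 0.556034 = 0.987070.
Q̄ = (S_0/π) × [bracket] = (1361/π) × 0.987070 = 427.62 W/m².
Ratio Q̄_A / Q̄_B = 487.71 / 427.62 = 1.141.

Q̄_A / Q̄_B ≈ 1.14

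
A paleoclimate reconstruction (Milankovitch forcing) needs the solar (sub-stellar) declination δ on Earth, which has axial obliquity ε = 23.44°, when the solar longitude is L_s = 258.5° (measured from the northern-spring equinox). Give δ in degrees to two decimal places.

δ = -22.94°

sin δ = sin ε · sin L_s = sin 23.44° × sin 258.5° = -0.389803.
δ = arcsin(-0.389803) = -22.94°.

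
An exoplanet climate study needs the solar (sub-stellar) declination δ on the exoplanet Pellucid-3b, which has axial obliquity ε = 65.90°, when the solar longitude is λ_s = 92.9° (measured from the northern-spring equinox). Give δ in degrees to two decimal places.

sin δ = sin ε · sin λ_s = sin 65.90° × sin 92.9° = 0.911665.
δ = arcsin(0.911665) = +65.74°.

δ = +65.74°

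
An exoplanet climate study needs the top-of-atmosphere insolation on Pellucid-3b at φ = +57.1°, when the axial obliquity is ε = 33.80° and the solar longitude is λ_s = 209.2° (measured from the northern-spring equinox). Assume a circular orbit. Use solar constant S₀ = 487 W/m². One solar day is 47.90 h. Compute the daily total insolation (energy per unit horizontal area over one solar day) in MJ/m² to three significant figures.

Solar declination: sin δ = sin ε · sin λ_s = sin 33.80° × sin 209.2° = -0.27139, so δ = -15.747°.
cos H₀ = −tan(+57.1°) tan(-15.747°) = 0.4359, H₀ = 1.1198 rad.
Bracket: H₀ sin φ sin δ + cos φ cos δ sin H₀ = 1.1198×0.83962×-0.27139 + 0.54317×0.96247×0.90001 = -0.255163 + 0.470512 = 0.215349.
Q̄ = (S₀/π) × [bracket] = (487/π) × 0.215349 = 33.383 W/m².
Daily total = Q̄ × 47.90 h × 3600 s/h = 33.383 × 47.90 × 3600 / 10⁶ = 5.757 MJ/m².

5.76 MJ/m²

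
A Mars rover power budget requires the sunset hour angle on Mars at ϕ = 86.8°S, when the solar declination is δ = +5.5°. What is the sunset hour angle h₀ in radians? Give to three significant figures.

cos h₀ = −tan ϕ · tan δ = 1.7223 ≥ 1, so the Sun never rises (polar night) and h₀ = 0.

h₀ = 0.00 rad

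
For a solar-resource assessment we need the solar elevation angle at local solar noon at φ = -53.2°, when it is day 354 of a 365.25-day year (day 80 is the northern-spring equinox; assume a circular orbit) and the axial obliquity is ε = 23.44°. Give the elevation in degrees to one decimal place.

60.2°

Solar longitude: λ_s = 360° × (354 − 80)/365.25 = 270.062°.
sin δ = sin 23.44° × sin 270.062° = -0.39779, so δ = -23.440°.
At local noon the hour angle is zero, so the zenith angle equals |φ − δ| = |-53.2° − (-23.440°)| = 29.760°.
Elevation = 90° − 29.760° = 60.2°.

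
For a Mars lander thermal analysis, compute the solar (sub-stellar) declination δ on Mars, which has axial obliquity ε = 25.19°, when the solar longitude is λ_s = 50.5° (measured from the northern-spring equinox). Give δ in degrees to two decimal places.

δ = +19.17°

sin δ = sin ε · sin λ_s = sin 25.19° × sin 50.5° = 0.328420.
δ = arcsin(0.328420) = +19.17°.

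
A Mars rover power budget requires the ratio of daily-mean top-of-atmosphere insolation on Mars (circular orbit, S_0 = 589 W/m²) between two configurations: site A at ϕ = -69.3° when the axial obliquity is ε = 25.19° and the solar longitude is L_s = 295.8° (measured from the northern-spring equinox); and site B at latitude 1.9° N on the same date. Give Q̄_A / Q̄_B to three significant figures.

Q̄_A / Q̄_B ≈ 1.25

— Configuration A (ϕ=-69.3°):
Solar declination: sin δ = sin ε · sin L_s = sin 25.19° × sin 295.8° = -0.38319, so δ = -22.532°.
cos h₀ = −tan(-69.3°) tan(-22.532°) = -1.0979 ≤ −1 ⇒ polar day, h₀ = π.
Bracket: h₀ sin ϕ sin δ + cos ϕ cos δ sin h₀ = 3.1416×-0.93544×-0.38319 + 0.35347×0.92367×0.00000 = 1.126110 + 0.000000 = 1.126110.
Q̄ = (S_0/π) × [bracket] = (589/π) × 1.126110 = 211.13 W/m².
— Configuration B (ϕ=+1.9°):
cos h₀ = −tan(+1.9°) tan(-22.532°) = 0.0138, h₀ = 1.5570 rad.
Bracket: h₀ sin ϕ sin δ + cos ϕ cos δ sin h₀ = 1.5570×0.03316×-0.38319 + 0.99945×0.92367×0.99991 = -0.019784 + 0.923079 = 0.903295.
Q̄ = (S_0/π) × [bracket] = (589/π) × 0.903295 = 169.35 W/m².
Ratio Q̄_A / Q̄_B = 211.13 / 169.35 = 1.247.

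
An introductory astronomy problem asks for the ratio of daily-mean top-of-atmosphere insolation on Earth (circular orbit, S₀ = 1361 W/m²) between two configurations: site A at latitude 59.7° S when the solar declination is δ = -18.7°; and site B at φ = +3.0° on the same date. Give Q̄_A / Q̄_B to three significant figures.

Q̄_A / Q̄_B ≈ 1.08

— Configuration A (φ=-59.7°):
cos H₀ = −tan(-59.7°) tan(-18.700°) = -0.5792, H₀ = 2.1886 rad.
Bracket: H₀ sin φ sin δ + cos φ cos δ sin H₀ = 2.1886×-0.86340×-0.32061 + 0.50453×0.94721×0.81516 = 0.605837 + 0.389562 = 0.995399.
Q̄ = (S₀/π) × [bracket] = (1361/π) × 0.995399 = 431.23 W/m².
— Configuration B (φ=+3.0°):
cos H₀ = −tan(+3.0°) tan(-18.700°) = 0.0177, H₀ = 1.5531 rad.
Bracket: H₀ sin φ sin δ + cos φ cos δ sin H₀ = 1.5531×0.05234×-0.32061 + 0.99863×0.94721×0.99984 = -0.026062 + 0.945761 = 0.919699.
Q̄ = (S₀/π) × [bracket] = (1361/π) × 0.919699 = 398.43 W/m².
Ratio Q̄_A / Q̄_B = 431.23 / 398.43 = 1.082.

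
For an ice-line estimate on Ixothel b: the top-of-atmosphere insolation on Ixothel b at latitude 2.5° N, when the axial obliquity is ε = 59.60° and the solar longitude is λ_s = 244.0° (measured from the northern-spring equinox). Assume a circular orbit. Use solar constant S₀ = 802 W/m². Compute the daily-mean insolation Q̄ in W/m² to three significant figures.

Solar declination: sin δ = sin ε · sin λ_s = sin 59.60° × sin 244.0° = -0.77522, so δ = -50.825°.
cos H₀ = −tan(+2.5°) tan(-50.825°) = 0.0536, H₀ = 1.5172 rad.
Bracket: H₀ sin φ sin δ + cos φ cos δ sin H₀ = 1.5172×0.04362×-0.77522 + 0.99905×0.63169×0.99856 = -0.051304 + 0.630181 = 0.578877.
Q̄ = (S₀/π) × [bracket] = (802/π) × 0.578877 = 147.8 W/m².

Q̄ ≈ 148 W/m²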